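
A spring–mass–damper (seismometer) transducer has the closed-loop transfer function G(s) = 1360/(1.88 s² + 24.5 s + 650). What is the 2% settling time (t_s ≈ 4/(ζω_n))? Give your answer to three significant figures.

Dividing through by 1.88: denominator becomes s² + 13.03 s + 345.7.
So ω_n = √345.7 = 18.6 rad/s and ζ = 13.03/(2·18.6) = 0.350.
t_s ≈ 4/(ζω_n) = 0.614 s.

t_s ≈ 0.614 s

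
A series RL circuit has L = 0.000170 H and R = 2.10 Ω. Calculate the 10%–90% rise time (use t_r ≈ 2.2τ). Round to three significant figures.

t_r ≈ 0.000178 s

τ = L/R = 0.000170/2.10 = 0.0000810 s.
t_r ≈ 2.2τ = 0.000178 s.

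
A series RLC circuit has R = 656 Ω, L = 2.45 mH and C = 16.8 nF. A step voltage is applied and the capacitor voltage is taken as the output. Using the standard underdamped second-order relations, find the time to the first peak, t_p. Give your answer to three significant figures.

t_p ≈ 0.0000394 s

For a series RLC circuit (capacitor voltage as output), ω_n = 1/√(LC) = 1/√(2.45 mH · 16.8 nF) = 156000 rad/s.
ζ = (R/2)·√(C/L) = (656/2)·√(16.8 nF/2.45 mH) = 0.859.
ω_d = 156000·√(1 − 0.859²) = 79800 rad/s. t_p = π/ω_d = 0.0000394 s.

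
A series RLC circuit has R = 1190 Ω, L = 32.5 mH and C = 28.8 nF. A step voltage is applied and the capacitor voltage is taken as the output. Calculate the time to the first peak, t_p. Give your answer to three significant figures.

t_p ≈ 0.000116 s

For a series RLC circuit (capacitor voltage as output), ω_n = 1/√(LC) = 1/√(32.5 mH · 28.8 nF) = 32700 rad/s.
ζ = (R/2)·√(C/L) = (1190/2)·√(28.8 nF/32.5 mH) = 0.560.
ω_d = 32700·√(1 − 0.560²) = 27100 rad/s. t_p = π/ω_d = 0.000116 s.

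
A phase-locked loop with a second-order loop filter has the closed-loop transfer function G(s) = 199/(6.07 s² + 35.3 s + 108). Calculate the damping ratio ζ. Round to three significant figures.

ζ ≈ 0.689

Dividing through by 6.07: denominator becomes s² + 5.815 s + 17.79.
So ω_n = √17.79 = 4.22 rad/s and ζ = 5.815/(2·4.22) = 0.689.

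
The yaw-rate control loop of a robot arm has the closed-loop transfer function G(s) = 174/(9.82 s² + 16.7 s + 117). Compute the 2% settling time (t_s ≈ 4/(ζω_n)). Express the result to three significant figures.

t_s ≈ 4.70 s

Dividing through by 9.82: denominator becomes s² + 1.701 s + 11.91.
So ω_n = √11.91 = 3.45 rad/s and ζ = 1.701/(2·3.45) = 0.246.
t_s ≈ 4/(ζω_n) = 4.70 s.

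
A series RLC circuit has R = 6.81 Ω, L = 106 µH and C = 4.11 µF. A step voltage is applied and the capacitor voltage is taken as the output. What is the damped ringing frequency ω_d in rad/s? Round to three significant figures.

For a series RLC circuit (capacitor voltage as output), ω_n = 1/√(LC) = 1/√(106 µH · 4.11 µF) = 47900 rad/s.
ζ = (R/2)·√(C/L) = (6.81/2)·√(4.11 µF/106 µH) = 0.670.
ω_d = ω_n√(1−ζ²) = 35500 rad/s.

ω_d ≈ 35500 rad/s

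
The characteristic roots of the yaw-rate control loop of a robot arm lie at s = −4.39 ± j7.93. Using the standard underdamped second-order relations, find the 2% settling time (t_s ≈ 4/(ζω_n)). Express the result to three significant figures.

For poles at −σ ± jω_d, ζω_n = σ = 4.39, so t_s ≈ 4/σ = 0.911 s.

t_s ≈ 0.911 s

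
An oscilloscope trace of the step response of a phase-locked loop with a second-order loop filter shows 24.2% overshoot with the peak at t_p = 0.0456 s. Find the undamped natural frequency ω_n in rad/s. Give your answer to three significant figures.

The overshoot fixes ζ = −ln(OS)/√(π²+ln²(OS)) = 0.412.
From t_p = π/ω_d, ω_d = π/0.0456 = 68.9 rad/s, so ω_n = ω_d/√(1−ζ²) = 75.6 rad/s.

ω_n ≈ 75.6 rad/s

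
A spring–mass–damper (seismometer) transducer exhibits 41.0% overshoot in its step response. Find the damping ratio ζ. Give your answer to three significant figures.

Inverting the overshoot relation: ζ = |ln 0.410|/√(π² + ln²0.410) = 0.273.

ζ ≈ 0.273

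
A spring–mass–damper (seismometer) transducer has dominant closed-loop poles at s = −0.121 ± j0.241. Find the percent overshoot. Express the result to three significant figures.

%OS ≈ 20.7%

|pole| = ω_n = √(0.121² + 0.241²) = 0.270 rad/s; ζ = cos θ = σ/ω_n = 0.449.
%OS = 100·exp(−πζ/√(1−ζ²)) = 20.7%.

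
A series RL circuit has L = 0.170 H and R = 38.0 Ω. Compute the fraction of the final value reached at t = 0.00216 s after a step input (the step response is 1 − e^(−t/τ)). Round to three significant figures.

y/y_∞ ≈ 0.383

τ = L/R = 0.170/38.0 = 0.00447 s.
y(t)/y_∞ = 1 − e^(−t/τ) = 1 − e^(−0.00216/0.00447) = 1 − e^(−0.483) = 0.383.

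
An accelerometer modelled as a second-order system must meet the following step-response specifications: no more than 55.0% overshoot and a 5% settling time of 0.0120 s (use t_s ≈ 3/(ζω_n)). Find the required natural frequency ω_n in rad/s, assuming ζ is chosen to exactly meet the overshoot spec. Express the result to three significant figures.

ζ = −ln(OS)/√(π² + (ln OS)²). With OS = 0.550, ln OS = −0.5978 and ζ = 0.5978/3.198 = 0.187.
From t_s ≈ 3/(ζω_n): ω_n = 3/(ζ·t_s) = 3/(0.187·0.0120) = 1340 rad/s.

ω_n ≈ 1340 rad/s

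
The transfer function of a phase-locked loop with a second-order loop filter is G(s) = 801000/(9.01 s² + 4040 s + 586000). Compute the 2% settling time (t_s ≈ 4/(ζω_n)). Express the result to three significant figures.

t_s ≈ 0.0178 s

Dividing through by 9.01: denominator becomes s² + 448.4 s + 65040.
So ω_n = √65040 = 255 rad/s and ζ = 448.4/(2·255) = 0.879.
t_s ≈ 4/(ζω_n) = 0.0178 s.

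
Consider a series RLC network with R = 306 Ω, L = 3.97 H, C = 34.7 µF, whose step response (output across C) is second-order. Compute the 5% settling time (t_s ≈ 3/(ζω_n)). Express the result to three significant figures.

For a series RLC circuit (capacitor voltage as output), ω_n = 1/√(LC) = 1/√(3.97 H · 34.7 µF) = 85.2 rad/s.
ζ = (R/2)·√(C/L) = (306/2)·√(34.7 µF/3.97 H) = 0.452.
t_s ≈ 3/(ζω_n) = 0.0778 s.

t_s ≈ 0.0778 s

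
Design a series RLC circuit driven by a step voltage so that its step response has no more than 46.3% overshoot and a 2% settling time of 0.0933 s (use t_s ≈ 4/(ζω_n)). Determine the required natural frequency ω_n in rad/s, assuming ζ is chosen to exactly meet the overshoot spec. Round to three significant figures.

From %OS = 100·exp(−πζ/√(1−ζ²)), invert to get ζ = −ln(OS)/√(π² + ln²(OS)) with OS = 0.463.
−ln 0.463 = 0.7700, so ζ = 0.7700/√(π² + 0.5929) = 0.238.
From t_s ≈ 4/(ζω_n): ω_n = 4/(ζ·t_s) = 4/(0.238·0.0933) = 180 rad/s.

ω_n ≈ 180 rad/s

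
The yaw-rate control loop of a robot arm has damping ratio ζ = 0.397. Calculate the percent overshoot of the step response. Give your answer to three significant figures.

%OS ≈ 25.7%

For an underdamped second-order system, %OS = 100·exp(−πζ/√(1−ζ²)).
πζ/√(1−ζ²) = π·0.397/√(1−0.158) = 1.359, so %OS = 100·e^(−1.359) = 25.7%.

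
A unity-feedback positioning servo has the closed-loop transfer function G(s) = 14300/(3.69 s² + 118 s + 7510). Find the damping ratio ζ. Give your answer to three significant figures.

ζ ≈ 0.354

Dividing through by 3.69: denominator becomes s² + 31.98 s + 2035.
So ω_n = √2035 = 45.1 rad/s and ζ = 31.98/(2·45.1) = 0.354.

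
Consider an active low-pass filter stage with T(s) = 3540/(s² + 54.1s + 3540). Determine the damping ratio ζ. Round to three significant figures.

Matching coefficients with s² + 2ζω_n s + ω_n² gives ω_n² = 3540 ⇒ ω_n = 59.5 rad/s, and ζ = 54.1/(2ω_n) = 0.455.

ζ ≈ 0.455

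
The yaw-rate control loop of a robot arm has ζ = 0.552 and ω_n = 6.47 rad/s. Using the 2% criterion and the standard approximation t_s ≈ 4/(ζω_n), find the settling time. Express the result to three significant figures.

t_s ≈ 4/(ζω_n) = 4/(0.552 × 6.47) = 1.12 s.

t_s ≈ 1.12 s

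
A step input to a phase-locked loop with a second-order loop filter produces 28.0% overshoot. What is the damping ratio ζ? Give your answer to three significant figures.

ζ = −ln(OS)/√(π² + (ln OS)²). With OS = 0.280, ln OS = −1.273 and ζ = 1.273/3.390 = 0.376.

ζ ≈ 0.376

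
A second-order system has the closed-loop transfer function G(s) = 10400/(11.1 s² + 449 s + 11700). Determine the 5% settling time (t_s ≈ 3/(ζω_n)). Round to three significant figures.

t_s ≈ 0.148 s

Dividing through by 11.1: denominator becomes s² + 40.45 s + 1054.
So ω_n = √1054 = 32.5 rad/s and ζ = 40.45/(2·32.5) = 0.623.
t_s ≈ 3/(ζω_n) = 0.148 s.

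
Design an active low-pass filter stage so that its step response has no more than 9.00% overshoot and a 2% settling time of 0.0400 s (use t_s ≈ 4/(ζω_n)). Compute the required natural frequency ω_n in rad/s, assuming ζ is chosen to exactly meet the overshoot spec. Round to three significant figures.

ω_n ≈ 164 rad/s

ζ = −ln(OS)/√(π² + (ln OS)²). With OS = 0.0900, ln OS = −2.408 and ζ = 2.408/3.958 = 0.608.
Then ω_n = 4/(ζ t_s) = 4/(0.608 × 0.0400) = 164 rad/s.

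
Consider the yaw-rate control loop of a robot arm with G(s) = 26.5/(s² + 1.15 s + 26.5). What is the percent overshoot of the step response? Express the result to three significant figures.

%OS ≈ 70.2%

Matching coefficients with s² + 2ζω_n s + ω_n² gives ω_n² = 26.5 ⇒ ω_n = 5.15 rad/s, and ζ = 1.15/(2ω_n) = 0.112.
Overshoot: exp(−π·0.112/√(1−0.112²)) = 0.702, i.e. 70.2%.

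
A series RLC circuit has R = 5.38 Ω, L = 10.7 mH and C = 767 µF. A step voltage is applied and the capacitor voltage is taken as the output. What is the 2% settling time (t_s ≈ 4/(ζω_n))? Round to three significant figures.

t_s ≈ 0.0159 s

For a series RLC circuit (capacitor voltage as output), ω_n = 1/√(LC) = 1/√(10.7 mH · 767 µF) = 349 rad/s.
ζ = (R/2)·√(C/L) = (5.38/2)·√(767 µF/10.7 mH) = 0.720.
t_s ≈ 4/(ζω_n) = 0.0159 s.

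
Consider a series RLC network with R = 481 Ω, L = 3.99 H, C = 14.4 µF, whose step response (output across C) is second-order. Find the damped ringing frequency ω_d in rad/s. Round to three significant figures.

For a series RLC circuit (capacitor voltage as output), ω_n = 1/√(LC) = 1/√(3.99 H · 14.4 µF) = 132 rad/s.
ζ = (R/2)·√(C/L) = (481/2)·√(14.4 µF/3.99 H) = 0.457.
The damped frequency ω_d = ω_n√(1−ζ²) = 117 rad/s.

ω_d ≈ 117 rad/s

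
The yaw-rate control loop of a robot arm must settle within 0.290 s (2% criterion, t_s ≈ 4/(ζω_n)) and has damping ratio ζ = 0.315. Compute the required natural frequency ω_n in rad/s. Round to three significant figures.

ω_n ≈ 43.8 rad/s

Rearranging t_s ≈ 4/(ζω_n) gives ω_n = 4/(ζ·t_s) = 4/(0.315 × 0.290) = 43.8 rad/s.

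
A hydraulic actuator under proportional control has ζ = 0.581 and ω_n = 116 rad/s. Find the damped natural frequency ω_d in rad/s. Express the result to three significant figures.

ω_d ≈ 94.4 rad/s

ω_d = ω_n√(1−ζ²) = 116·√0.662 = 94.4 rad/s.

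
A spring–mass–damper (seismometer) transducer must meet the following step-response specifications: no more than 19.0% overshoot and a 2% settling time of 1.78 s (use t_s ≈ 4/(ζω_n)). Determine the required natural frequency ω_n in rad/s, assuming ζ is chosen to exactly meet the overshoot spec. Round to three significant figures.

From %OS = 100·exp(−πζ/√(1−ζ²)), invert to get ζ = −ln(OS)/√(π² + ln²(OS)) with OS = 0.190.
−ln 0.190 = 1.661, so ζ = 1.661/√(π² + 2.758) = 0.467.
From t_s ≈ 4/(ζω_n): ω_n = 4/(ζ·t_s) = 4/(0.467·1.78) = 4.81 rad/s.

ω_n ≈ 4.81 rad/s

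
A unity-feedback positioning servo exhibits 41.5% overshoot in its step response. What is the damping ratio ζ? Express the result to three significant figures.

ζ ≈ 0.270

From %OS = 100·exp(−πζ/√(1−ζ²)), invert to get ζ = −ln(OS)/√(π² + ln²(OS)) with OS = 0.415.
−ln 0.415 = 0.8795, so ζ = 0.8795/√(π² + 0.7735) = 0.270.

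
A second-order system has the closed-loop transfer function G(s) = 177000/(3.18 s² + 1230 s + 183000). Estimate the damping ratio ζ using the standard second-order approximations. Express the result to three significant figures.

ζ ≈ 0.806

Dividing through by 3.18: denominator becomes s² + 386.8 s + 57550.
So ω_n = √57550 = 240 rad/s and ζ = 386.8/(2·240) = 0.806.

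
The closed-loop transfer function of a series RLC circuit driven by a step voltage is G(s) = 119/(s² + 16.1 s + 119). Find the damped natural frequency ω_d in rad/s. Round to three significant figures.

Comparing the denominator to s² + 2ζω_n s + ω_n²: ω_n = √119 = 10.9 rad/s, and 2ζω_n = 16.1 so ζ = 16.1/(2·10.9) = 0.738.
ω_d = ω_n√(1−ζ²) = 7.36 rad/s.

ω_d ≈ 7.36 rad/s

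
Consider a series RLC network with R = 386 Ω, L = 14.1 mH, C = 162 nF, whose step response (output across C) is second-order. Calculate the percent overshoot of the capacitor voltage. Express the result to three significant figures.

For a series RLC circuit (capacitor voltage as output), ω_n = 1/√(LC) = 1/√(14.1 mH · 162 nF) = 20900 rad/s.
ζ = (R/2)·√(C/L) = (386/2)·√(162 nF/14.1 mH) = 0.654.
Overshoot: exp(−π·0.654/√(1−0.654²)) = 0.0660, i.e. 6.60%.

%OS ≈ 6.60%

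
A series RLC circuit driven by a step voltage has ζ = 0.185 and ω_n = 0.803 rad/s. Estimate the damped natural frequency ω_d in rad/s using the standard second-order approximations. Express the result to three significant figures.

ω_d = ω_n√(1−ζ²) = 0.803·√0.966 = 0.789 rad/s.

ω_d ≈ 0.789 rad/s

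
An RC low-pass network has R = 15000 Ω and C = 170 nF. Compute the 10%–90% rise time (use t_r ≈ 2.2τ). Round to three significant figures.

τ = RC = 15000 × 170 nF = 0.00255 s.
t_r ≈ 2.2τ = 0.00561 s.

t_r ≈ 0.00561 s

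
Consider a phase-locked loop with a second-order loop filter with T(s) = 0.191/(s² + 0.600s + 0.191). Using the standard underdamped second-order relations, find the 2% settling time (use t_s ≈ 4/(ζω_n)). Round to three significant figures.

t_s ≈ 13.3 s

Comparing the denominator to s² + 2ζω_n s + ω_n²: ω_n = √0.191 = 0.437 rad/s, and 2ζω_n = 0.600 so ζ = 0.600/(2·0.437) = 0.686.
t_s ≈ 4/(ζω_n) = 4/(0.686·0.437) = 13.3 s.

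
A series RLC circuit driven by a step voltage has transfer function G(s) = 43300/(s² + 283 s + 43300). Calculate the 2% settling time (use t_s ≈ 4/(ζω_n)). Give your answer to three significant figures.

t_s ≈ 0.0283 s

ω_n = √43300 = 208 rad/s; ζ = 283/(2·208) = 0.680.
t_s ≈ 4/(ζω_n) = 4/(0.680·208) = 0.0283 s.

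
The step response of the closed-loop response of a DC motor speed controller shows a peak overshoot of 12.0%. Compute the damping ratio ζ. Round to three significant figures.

From %OS = 100·exp(−πζ/√(1−ζ²)), invert to get ζ = −ln(OS)/√(π² + ln²(OS)) with OS = 0.120.
−ln 0.120 = 2.120, so ζ = 2.120/√(π² + 4.496) = 0.559.

ζ ≈ 0.559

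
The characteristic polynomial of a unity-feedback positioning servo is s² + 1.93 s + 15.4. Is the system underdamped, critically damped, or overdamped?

underdamped

a² − 4b = 1.93² − 4·15.4 < 0 (complex roots); the system is underdamped.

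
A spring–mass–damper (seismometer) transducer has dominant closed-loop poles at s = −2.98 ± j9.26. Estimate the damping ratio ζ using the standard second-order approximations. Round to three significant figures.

ζ ≈ 0.306

|pole| = ω_n = √(2.98² + 9.26²) = 9.73 rad/s; ζ = cos θ = σ/ω_n = 0.306.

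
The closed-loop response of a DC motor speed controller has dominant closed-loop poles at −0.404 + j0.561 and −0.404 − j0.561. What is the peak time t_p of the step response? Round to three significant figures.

t_p = π/ω_d with ω_d = 0.561 (the imaginary part), so t_p = 5.60 s.

t_p ≈ 5.60 s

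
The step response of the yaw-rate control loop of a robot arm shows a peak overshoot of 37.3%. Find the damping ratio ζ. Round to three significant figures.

ζ ≈ 0.300

From %OS = 100·exp(−πζ/√(1−ζ²)), invert to get ζ = −ln(OS)/√(π² + ln²(OS)) with OS = 0.373.
−ln 0.373 = 0.9862, so ζ = 0.9862/√(π² + 0.9725) = 0.300.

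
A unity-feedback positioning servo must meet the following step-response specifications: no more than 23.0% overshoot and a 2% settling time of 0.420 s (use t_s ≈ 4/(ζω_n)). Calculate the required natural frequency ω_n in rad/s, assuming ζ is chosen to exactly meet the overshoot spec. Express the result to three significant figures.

ω_n ≈ 22.5 rad/s

ζ = −ln(OS)/√(π² + (ln OS)²). With OS = 0.230, ln OS = −1.470 and ζ = 1.470/3.468 = 0.424.
From t_s ≈ 4/(ζω_n): ω_n = 4/(ζ·t_s) = 4/(0.424·0.420) = 22.5 rad/s.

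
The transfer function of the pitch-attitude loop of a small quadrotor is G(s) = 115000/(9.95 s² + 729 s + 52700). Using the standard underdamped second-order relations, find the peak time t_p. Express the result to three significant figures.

Dividing through by 9.95: denominator becomes s² + 73.27 s + 5296.
So ω_n = √5296 = 72.8 rad/s and ζ = 73.27/(2·72.8) = 0.503.
The damped frequency ω_d = ω_n√(1−ζ²) = 62.9 rad/s. t_p = π/ω_d = 0.0500 s.

t_p ≈ 0.0500 s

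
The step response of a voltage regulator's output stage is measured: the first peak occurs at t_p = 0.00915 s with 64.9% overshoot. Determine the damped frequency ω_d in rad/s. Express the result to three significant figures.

ω_d ≈ 343 rad/s

t_p = π/ω_d, so ω_d = π/0.00915 = 343 rad/s.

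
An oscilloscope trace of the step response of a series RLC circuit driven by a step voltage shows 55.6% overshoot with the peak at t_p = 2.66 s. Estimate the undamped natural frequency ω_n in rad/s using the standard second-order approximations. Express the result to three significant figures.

The overshoot fixes ζ = −ln(OS)/√(π²+ln²(OS)) = 0.184.
From t_p = π/ω_d, ω_d = π/2.66 = 1.18 rad/s, so ω_n = ω_d/√(1−ζ²) = 1.20 rad/s.

ω_n ≈ 1.20 rad/s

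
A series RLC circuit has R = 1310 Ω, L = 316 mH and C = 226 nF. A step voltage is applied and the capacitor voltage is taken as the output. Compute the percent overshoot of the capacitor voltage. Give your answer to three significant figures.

%OS ≈ 12.4%

For a series RLC circuit (capacitor voltage as output), ω_n = 1/√(LC) = 1/√(316 mH · 226 nF) = 3740 rad/s.
ζ = (R/2)·√(C/L) = (1310/2)·√(226 nF/316 mH) = 0.554.
%OS = 100·exp(−πζ/√(1−ζ²)) = 12.4%.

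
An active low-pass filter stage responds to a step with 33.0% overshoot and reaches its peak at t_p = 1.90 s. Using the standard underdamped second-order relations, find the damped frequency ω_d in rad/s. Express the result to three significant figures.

t_p = π/ω_d, so ω_d = π/1.90 = 1.65 rad/s.

ω_d ≈ 1.65 rad/s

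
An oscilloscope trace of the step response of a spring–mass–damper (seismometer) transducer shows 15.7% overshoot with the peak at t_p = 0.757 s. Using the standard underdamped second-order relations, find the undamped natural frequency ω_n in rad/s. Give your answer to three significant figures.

ω_n ≈ 4.82 rad/s

From the overshoot, ζ = −ln(OS)/√(π²+ln²(OS)) = 0.508.
From t_p = π/ω_d, ω_d = π/0.757 = 4.15 rad/s, so ω_n = ω_d/√(1−ζ²) = 4.82 rad/s.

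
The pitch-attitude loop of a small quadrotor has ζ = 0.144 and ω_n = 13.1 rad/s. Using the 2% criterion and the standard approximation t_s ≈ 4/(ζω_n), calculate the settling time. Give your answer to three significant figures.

t_s ≈ 4/(ζω_n) = 4/(0.144 × 13.1) = 2.12 s.

t_s ≈ 2.12 s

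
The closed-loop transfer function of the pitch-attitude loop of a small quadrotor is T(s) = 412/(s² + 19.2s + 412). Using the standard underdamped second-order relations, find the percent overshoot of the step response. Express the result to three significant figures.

%OS ≈ 18.5%

ω_n = √412 = 20.3 rad/s; ζ = 19.2/(2·20.3) = 0.473.
Overshoot: exp(−π·0.473/√(1−0.473²)) = 0.185, i.e. 18.5%.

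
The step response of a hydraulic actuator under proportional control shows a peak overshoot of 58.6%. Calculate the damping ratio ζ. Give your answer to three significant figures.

ζ ≈ 0.168

ζ = −ln(OS)/√(π² + (ln OS)²). With OS = 0.586, ln OS = −0.5344 and ζ = 0.5344/3.187 = 0.168.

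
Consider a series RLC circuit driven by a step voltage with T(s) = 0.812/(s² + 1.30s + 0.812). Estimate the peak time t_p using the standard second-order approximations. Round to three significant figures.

Comparing the denominator to s² + 2ζω_n s + ω_n²: ω_n = √0.812 = 0.901 rad/s, and 2ζω_n = 1.30 so ζ = 1.30/(2·0.901) = 0.721.
The damped frequency ω_d = ω_n√(1−ζ²) = 0.624 rad/s. Then t_p = π/ω_d = 5.03 s.

t_p ≈ 5.03 s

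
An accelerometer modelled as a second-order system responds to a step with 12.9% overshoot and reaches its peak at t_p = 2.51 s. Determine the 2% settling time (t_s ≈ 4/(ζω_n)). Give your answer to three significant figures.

t_s ≈ 4.90 s

The overshoot fixes ζ = −ln(OS)/√(π²+ln²(OS)) = 0.546.
From t_p = π/ω_d, ω_d = π/2.51 = 1.25 rad/s, so ω_n = ω_d/√(1−ζ²) = 1.49 rad/s.
t_s ≈ 4/(ζω_n) = 4/(0.546·1.49) = 4.90 s.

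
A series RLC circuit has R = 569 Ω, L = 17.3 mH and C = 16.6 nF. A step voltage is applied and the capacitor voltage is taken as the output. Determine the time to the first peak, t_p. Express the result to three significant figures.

For a series RLC circuit (capacitor voltage as output), ω_n = 1/√(LC) = 1/√(17.3 mH · 16.6 nF) = 59000 rad/s.
ζ = (R/2)·√(C/L) = (569/2)·√(16.6 nF/17.3 mH) = 0.279.
The damped frequency ω_d = ω_n√(1−ζ²) = 56700 rad/s. t_p = π/ω_d = 0.0000554 s.

t_p ≈ 0.0000554 s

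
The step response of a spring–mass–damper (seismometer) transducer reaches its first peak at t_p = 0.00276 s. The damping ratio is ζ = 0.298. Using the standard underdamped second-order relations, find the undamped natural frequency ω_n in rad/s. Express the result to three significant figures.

ω_n ≈ 1190 rad/s

Peak time t_p = π/ω_d, so ω_d = π/t_p = π/0.00276 = 1140 rad/s.
ω_n = ω_d/√(1−ζ²) = 1140/√0.911 = 1190 rad/s.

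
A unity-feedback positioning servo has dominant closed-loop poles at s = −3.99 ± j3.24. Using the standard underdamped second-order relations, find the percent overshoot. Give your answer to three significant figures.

With σ = 3.99, ω_d = 3.24: ω_n = √(σ²+ω_d²) = 5.14 rad/s, ζ = σ/ω_n = 0.776.
Overshoot: exp(−π·0.776/√(1−0.776²)) = 0.0209, i.e. 2.09%.

%OS ≈ 2.09%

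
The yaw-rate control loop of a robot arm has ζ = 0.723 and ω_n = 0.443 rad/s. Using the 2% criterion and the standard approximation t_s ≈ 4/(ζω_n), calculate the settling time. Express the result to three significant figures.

t_s ≈ 4/(ζω_n) = 4/(0.723 × 0.443) = 12.5 s.

t_s ≈ 12.5 s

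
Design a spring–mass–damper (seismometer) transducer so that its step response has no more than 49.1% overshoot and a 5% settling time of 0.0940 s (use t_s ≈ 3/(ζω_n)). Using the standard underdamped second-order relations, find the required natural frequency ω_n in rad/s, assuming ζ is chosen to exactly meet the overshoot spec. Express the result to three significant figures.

ω_n ≈ 145 rad/s

From %OS = 100·exp(−πζ/√(1−ζ²)), invert to get ζ = −ln(OS)/√(π² + ln²(OS)) with OS = 0.491.
−ln 0.491 = 0.7113, so ζ = 0.7113/√(π² + 0.5060) = 0.221.
From t_s ≈ 3/(ζω_n): ω_n = 3/(ζ·t_s) = 3/(0.221·0.0940) = 145 rad/s.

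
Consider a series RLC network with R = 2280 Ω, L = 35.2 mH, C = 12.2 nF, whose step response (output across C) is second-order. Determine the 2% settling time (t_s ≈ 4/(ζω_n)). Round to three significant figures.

t_s ≈ 0.000124 s

For a series RLC circuit (capacitor voltage as output), ω_n = 1/√(LC) = 1/√(35.2 mH · 12.2 nF) = 48300 rad/s.
ζ = (R/2)·√(C/L) = (2280/2)·√(12.2 nF/35.2 mH) = 0.671.
t_s ≈ 4/(ζω_n) = 0.000124 s.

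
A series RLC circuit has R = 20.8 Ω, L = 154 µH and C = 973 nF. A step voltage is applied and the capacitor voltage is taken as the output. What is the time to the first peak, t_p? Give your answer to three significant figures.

t_p ≈ 0.0000683 s

For a series RLC circuit (capacitor voltage as output), ω_n = 1/√(LC) = 1/√(154 µH · 973 nF) = 81700 rad/s.
ζ = (R/2)·√(C/L) = (20.8/2)·√(973 nF/154 µH) = 0.827.
ω_d = ω_n√(1−ζ²) = 46000 rad/s. t_p = π/ω_d = 0.0000683 s.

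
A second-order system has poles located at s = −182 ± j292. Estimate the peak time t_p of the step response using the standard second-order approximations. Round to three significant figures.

t_p ≈ 0.0108 s

t_p = π/ω_d with ω_d = 292 (the imaginary part), so t_p = 0.0108 s.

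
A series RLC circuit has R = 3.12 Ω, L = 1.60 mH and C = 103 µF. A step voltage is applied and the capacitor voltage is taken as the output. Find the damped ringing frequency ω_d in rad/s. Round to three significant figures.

ω_d ≈ 2260 rad/s

For a series RLC circuit (capacitor voltage as output), ω_n = 1/√(LC) = 1/√(1.60 mH · 103 µF) = 2460 rad/s.
ζ = (R/2)·√(C/L) = (3.12/2)·√(103 µF/1.60 mH) = 0.396.
ω_d = 2460·√(1 − 0.396²) = 2260 rad/s.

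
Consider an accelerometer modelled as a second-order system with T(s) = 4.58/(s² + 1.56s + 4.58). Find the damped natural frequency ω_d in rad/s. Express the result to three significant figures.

ω_d ≈ 1.99 rad/s

ω_n = √4.58 = 2.14 rad/s; ζ = 1.56/(2·2.14) = 0.364.
The damped frequency ω_d = ω_n√(1−ζ²) = 1.99 rad/s.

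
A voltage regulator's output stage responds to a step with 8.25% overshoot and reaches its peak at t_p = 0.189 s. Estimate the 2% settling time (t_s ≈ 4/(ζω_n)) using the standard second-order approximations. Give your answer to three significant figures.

ζ from %OS: ζ = |ln 0.0825|/√(π²+ln²0.0825) = 0.622.
t_p = π/ω_d ⇒ ω_d = 16.6 rad/s; then ω_n = ω_d/√(1−ζ²) = 21.2 rad/s.
t_s ≈ 4/(ζω_n) = 4/(0.622·21.2) = 0.303 s.

t_s ≈ 0.303 s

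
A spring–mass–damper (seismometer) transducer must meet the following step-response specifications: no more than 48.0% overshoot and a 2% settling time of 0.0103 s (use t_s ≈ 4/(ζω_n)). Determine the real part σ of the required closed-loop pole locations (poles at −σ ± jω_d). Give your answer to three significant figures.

σ ≈ 388

The settling-time spec alone fixes σ = ζω_n = 4/t_s = 4/0.0103 = 388.
(Overshoot then fixes ζ = 0.228 and hence ω_d = σ·√(1−ζ²)/ζ = 1660 rad/s.)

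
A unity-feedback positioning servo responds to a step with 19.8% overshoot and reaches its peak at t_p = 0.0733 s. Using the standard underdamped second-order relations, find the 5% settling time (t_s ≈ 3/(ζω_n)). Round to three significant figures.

t_s ≈ 0.136 s

From the overshoot, ζ = −ln(OS)/√(π²+ln²(OS)) = 0.458.
t_p = π/ω_d ⇒ ω_d = 42.9 rad/s; then ω_n = ω_d/√(1−ζ²) = 48.2 rad/s.
t_s ≈ 3/(ζω_n) = 3/(0.458·48.2) = 0.136 s.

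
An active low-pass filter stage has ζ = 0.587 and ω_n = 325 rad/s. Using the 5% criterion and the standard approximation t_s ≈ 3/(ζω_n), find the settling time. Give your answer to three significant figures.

t_s ≈ 0.0157 s

t_s ≈ 3/(ζω_n) = 3/(0.587 × 325) = 0.0157 s.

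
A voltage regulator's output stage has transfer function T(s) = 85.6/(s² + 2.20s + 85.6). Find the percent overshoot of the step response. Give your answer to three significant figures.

%OS ≈ 68.6%

ω_n = √85.6 = 9.25 rad/s; ζ = 2.20/(2·9.25) = 0.119.
%OS = 100·exp(−πζ/√(1−ζ²)) = 68.6%.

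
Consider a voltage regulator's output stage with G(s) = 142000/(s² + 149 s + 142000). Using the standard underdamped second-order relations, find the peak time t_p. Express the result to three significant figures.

Matching coefficients with s² + 2ζω_n s + ω_n² gives ω_n² = 142000 ⇒ ω_n = 377 rad/s, and ζ = 149/(2ω_n) = 0.198.
ω_d = 377·√(1 − 0.198²) = 369 rad/s. Then t_p = π/ω_d = 0.00850 s.

t_p ≈ 0.00850 s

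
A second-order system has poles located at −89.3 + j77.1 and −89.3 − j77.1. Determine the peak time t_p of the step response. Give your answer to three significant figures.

t_p = π/ω_d with ω_d = 77.1 (the imaginary part), so t_p = 0.0407 s.

t_p ≈ 0.0407 s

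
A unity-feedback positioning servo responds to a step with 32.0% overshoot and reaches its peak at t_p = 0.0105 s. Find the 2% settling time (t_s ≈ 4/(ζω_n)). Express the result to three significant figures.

t_s ≈ 0.0369 s

From the overshoot, ζ = −ln(OS)/√(π²+ln²(OS)) = 0.341.
t_p = π/ω_d ⇒ ω_d = 299 rad/s; then ω_n = ω_d/√(1−ζ²) = 318 rad/s.
t_s ≈ 4/(ζω_n) = 4/(0.341·318) = 0.0369 s.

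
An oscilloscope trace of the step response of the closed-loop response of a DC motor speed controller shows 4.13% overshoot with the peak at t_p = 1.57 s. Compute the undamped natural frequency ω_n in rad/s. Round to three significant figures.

ω_n ≈ 2.85 rad/s

The overshoot fixes ζ = −ln(OS)/√(π²+ln²(OS)) = 0.712.
From t_p = π/ω_d, ω_d = π/1.57 = 2.00 rad/s, so ω_n = ω_d/√(1−ζ²) = 2.85 rad/s.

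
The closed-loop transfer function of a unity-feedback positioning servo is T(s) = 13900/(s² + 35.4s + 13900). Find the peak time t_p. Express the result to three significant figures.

Comparing the denominator to s² + 2ζω_n s + ω_n²: ω_n = √13900 = 118 rad/s, and 2ζω_n = 35.4 so ζ = 35.4/(2·118) = 0.150.
ω_d = ω_n√(1−ζ²) = 117 rad/s. Then t_p = π/ω_d = 0.0270 s.

t_p ≈ 0.0270 s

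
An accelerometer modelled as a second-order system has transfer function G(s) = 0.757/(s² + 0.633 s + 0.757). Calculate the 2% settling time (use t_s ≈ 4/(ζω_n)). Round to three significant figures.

t_s ≈ 12.6 s

ω_n = √0.757 = 0.870 rad/s; ζ = 0.633/(2·0.870) = 0.364.
t_s ≈ 4/(ζω_n) = 4/(0.364·0.870) = 12.6 s.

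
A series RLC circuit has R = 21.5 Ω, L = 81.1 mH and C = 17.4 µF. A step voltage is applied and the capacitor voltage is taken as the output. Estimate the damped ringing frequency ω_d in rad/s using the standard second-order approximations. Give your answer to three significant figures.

For a series RLC circuit (capacitor voltage as output), ω_n = 1/√(LC) = 1/√(81.1 mH · 17.4 µF) = 842 rad/s.
ζ = (R/2)·√(C/L) = (21.5/2)·√(17.4 µF/81.1 mH) = 0.157.
ω_d = 842·√(1 − 0.157²) = 831 rad/s.

ω_d ≈ 831 rad/s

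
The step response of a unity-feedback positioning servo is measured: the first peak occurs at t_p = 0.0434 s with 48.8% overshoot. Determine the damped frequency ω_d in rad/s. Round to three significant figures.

ω_d ≈ 72.4 rad/s

t_p = π/ω_d, so ω_d = π/0.0434 = 72.4 rad/s.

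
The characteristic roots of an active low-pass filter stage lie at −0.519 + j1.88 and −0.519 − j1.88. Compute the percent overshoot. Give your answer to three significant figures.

%OS ≈ 42.0%

|pole| = ω_n = √(0.519² + 1.88²) = 1.95 rad/s; ζ = cos θ = σ/ω_n = 0.266.
%OS = 100·exp(−πζ/√(1−ζ²)) = 42.0%.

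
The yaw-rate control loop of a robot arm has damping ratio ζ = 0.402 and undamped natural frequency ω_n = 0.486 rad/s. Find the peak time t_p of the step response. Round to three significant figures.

The damped frequency is ω_d = ω_n√(1−ζ²) = 0.486·√(1−0.162) = 0.445 rad/s.
Peak time t_p = π/ω_d = π/0.445 = 7.06 s.

t_p ≈ 7.06 s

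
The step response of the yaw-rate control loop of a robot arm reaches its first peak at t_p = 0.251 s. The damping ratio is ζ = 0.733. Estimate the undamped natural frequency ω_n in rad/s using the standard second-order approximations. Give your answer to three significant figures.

ω_n ≈ 18.4 rad/s

Peak time t_p = π/ω_d, so ω_d = π/t_p = π/0.251 = 12.5 rad/s.
ω_n = ω_d/√(1−ζ²) = 12.5/√0.463 = 18.4 rad/s.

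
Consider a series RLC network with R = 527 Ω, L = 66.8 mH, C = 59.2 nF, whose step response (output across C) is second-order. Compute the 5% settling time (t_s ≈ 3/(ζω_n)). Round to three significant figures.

For a series RLC circuit (capacitor voltage as output), ω_n = 1/√(LC) = 1/√(66.8 mH · 59.2 nF) = 15900 rad/s.
ζ = (R/2)·√(C/L) = (527/2)·√(59.2 nF/66.8 mH) = 0.248.
t_s ≈ 3/(ζω_n) = 0.000761 s.

t_s ≈ 0.000761 s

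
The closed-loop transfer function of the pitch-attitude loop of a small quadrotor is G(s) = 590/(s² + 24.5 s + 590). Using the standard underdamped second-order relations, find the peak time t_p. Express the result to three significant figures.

Matching coefficients with s² + 2ζω_n s + ω_n² gives ω_n² = 590 ⇒ ω_n = 24.3 rad/s, and ζ = 24.5/(2ω_n) = 0.504.
The damped frequency ω_d = ω_n√(1−ζ²) = 21.0 rad/s. Then t_p = π/ω_d = 0.150 s.

t_p ≈ 0.150 s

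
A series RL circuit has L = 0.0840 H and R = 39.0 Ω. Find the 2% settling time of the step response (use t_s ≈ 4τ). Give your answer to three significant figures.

t_s ≈ 0.00862 s

τ = L/R = 0.0840/39.0 = 0.00215 s.
t_s ≈ 4τ = 0.00862 s.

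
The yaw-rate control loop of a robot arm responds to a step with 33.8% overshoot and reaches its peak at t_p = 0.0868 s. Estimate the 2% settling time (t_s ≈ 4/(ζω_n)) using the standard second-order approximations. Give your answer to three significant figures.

t_s ≈ 0.320 s

ζ from %OS: ζ = |ln 0.338|/√(π²+ln²0.338) = 0.326.
t_p = π/ω_d ⇒ ω_d = 36.2 rad/s; then ω_n = ω_d/√(1−ζ²) = 38.3 rad/s.
t_s ≈ 4/(ζω_n) = 4/(0.326·38.3) = 0.320 s.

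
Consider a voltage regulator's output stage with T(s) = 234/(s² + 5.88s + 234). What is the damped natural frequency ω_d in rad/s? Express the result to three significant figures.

ω_d ≈ 15.0 rad/s

ω_n = √234 = 15.3 rad/s; ζ = 5.88/(2·15.3) = 0.192.
ω_d = ω_n√(1−ζ²) = 15.0 rad/s.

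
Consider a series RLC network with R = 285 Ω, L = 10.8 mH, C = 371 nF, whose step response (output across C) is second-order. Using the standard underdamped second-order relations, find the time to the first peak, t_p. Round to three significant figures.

For a series RLC circuit (capacitor voltage as output), ω_n = 1/√(LC) = 1/√(10.8 mH · 371 nF) = 15800 rad/s.
ζ = (R/2)·√(C/L) = (285/2)·√(371 nF/10.8 mH) = 0.835.
ω_d = 15800·√(1 − 0.835²) = 8690 rad/s. t_p = π/ω_d = 0.000362 s.

t_p ≈ 0.000362 s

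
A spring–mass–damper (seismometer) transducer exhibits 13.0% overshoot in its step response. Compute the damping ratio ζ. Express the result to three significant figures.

Inverting the overshoot relation: ζ = |ln 0.130|/√(π² + ln²0.130) = 0.545.

ζ ≈ 0.545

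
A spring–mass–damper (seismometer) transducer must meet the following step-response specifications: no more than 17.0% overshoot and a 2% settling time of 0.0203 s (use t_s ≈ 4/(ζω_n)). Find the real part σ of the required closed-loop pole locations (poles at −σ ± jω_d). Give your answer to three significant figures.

σ ≈ 197

The settling-time spec alone fixes σ = ζω_n = 4/t_s = 4/0.0203 = 197.
(Overshoot then fixes ζ = 0.491 and hence ω_d = σ·√(1−ζ²)/ζ = 349 rad/s.)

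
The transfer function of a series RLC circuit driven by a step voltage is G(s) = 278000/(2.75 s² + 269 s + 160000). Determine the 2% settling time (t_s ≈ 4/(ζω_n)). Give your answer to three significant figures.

Dividing through by 2.75: denominator becomes s² + 97.82 s + 58180.
So ω_n = √58180 = 241 rad/s and ζ = 97.82/(2·241) = 0.203.
t_s ≈ 4/(ζω_n) = 0.0818 s.

t_s ≈ 0.0818 s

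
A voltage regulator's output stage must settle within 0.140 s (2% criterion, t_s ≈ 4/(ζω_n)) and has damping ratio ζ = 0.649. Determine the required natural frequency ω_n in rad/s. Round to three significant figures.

Rearranging t_s ≈ 4/(ζω_n) gives ω_n = 4/(ζ·t_s) = 4/(0.649 × 0.140) = 44.0 rad/s.

ω_n ≈ 44.0 rad/s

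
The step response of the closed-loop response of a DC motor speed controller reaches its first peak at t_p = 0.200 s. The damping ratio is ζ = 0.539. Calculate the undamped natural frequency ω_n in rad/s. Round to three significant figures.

Peak time t_p = π/ω_d, so ω_d = π/t_p = π/0.200 = 15.7 rad/s.
ω_n = ω_d/√(1−ζ²) = 15.7/√0.709 = 18.6 rad/s.

ω_n ≈ 18.6 rad/s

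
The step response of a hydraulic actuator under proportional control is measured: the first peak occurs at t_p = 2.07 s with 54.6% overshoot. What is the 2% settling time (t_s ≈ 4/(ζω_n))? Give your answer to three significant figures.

The overshoot fixes ζ = −ln(OS)/√(π²+ln²(OS)) = 0.189.
t_p = π/ω_d ⇒ ω_d = 1.52 rad/s; then ω_n = ω_d/√(1−ζ²) = 1.55 rad/s.
t_s ≈ 4/(ζω_n) = 4/(0.189·1.55) = 13.7 s.

t_s ≈ 13.7 s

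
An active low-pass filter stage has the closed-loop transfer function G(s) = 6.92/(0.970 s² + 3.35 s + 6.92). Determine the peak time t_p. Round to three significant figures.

t_p ≈ 1.54 s

Dividing through by 0.970: denominator becomes s² + 3.454 s + 7.134.
So ω_n = √7.134 = 2.67 rad/s and ζ = 3.454/(2·2.67) = 0.647.
ω_d = 2.67·√(1 − 0.647²) = 2.04 rad/s. t_p = π/ω_d = 1.54 s.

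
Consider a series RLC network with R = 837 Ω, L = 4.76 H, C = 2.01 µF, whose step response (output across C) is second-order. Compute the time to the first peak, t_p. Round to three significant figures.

t_p ≈ 0.0101 s

For a series RLC circuit (capacitor voltage as output), ω_n = 1/√(LC) = 1/√(4.76 H · 2.01 µF) = 323 rad/s.
ζ = (R/2)·√(C/L) = (837/2)·√(2.01 µF/4.76 H) = 0.272.
ω_d = 323·√(1 − 0.272²) = 311 rad/s. t_p = π/ω_d = 0.0101 s.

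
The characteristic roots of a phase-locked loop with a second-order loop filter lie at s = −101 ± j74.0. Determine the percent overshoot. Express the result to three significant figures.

%OS ≈ 1.37%

With σ = 101, ω_d = 74.0: ω_n = √(σ²+ω_d²) = 125 rad/s, ζ = σ/ω_n = 0.807.
%OS = 100·exp(−πζ/√(1−ζ²)) = 1.37%.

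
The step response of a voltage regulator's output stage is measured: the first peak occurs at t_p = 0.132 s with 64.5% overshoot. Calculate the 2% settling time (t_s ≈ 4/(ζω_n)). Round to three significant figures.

t_s ≈ 1.20 s

The overshoot fixes ζ = −ln(OS)/√(π²+ln²(OS)) = 0.138.
t_p = π/ω_d ⇒ ω_d = 23.8 rad/s; then ω_n = ω_d/√(1−ζ²) = 24.0 rad/s.
t_s ≈ 4/(ζω_n) = 4/(0.138·24.0) = 1.20 s.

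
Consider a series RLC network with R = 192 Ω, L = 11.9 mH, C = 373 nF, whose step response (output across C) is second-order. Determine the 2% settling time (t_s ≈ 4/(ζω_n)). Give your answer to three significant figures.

t_s ≈ 0.000496 s

For a series RLC circuit (capacitor voltage as output), ω_n = 1/√(LC) = 1/√(11.9 mH · 373 nF) = 15000 rad/s.
ζ = (R/2)·√(C/L) = (192/2)·√(373 nF/11.9 mH) = 0.537.
t_s ≈ 4/(ζω_n) = 0.000496 s.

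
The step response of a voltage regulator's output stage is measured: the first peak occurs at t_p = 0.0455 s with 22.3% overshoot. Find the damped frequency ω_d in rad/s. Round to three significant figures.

t_p = π/ω_d, so ω_d = π/0.0455 = 69.0 rad/s.

ω_d ≈ 69.0 rad/s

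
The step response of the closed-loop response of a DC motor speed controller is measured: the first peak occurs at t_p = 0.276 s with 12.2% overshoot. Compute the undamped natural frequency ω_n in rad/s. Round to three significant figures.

ζ from %OS: ζ = |ln 0.122|/√(π²+ln²0.122) = 0.556.
t_p = π/ω_d ⇒ ω_d = 11.4 rad/s; then ω_n = ω_d/√(1−ζ²) = 13.7 rad/s.

ω_n ≈ 13.7 rad/s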